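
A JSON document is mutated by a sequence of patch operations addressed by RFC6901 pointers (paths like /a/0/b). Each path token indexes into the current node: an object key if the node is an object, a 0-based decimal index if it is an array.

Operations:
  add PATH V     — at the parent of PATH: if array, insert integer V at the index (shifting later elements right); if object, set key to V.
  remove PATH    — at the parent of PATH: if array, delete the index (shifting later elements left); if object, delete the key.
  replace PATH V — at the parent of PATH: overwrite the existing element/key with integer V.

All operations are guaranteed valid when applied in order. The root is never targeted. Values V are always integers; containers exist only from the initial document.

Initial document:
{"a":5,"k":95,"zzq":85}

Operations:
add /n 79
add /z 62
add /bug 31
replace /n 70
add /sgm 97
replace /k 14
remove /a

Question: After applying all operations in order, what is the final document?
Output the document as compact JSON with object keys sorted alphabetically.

After op 1 (add /n 79): {"a":5,"k":95,"n":79,"zzq":85}
After op 2 (add /z 62): {"a":5,"k":95,"n":79,"z":62,"zzq":85}
After op 3 (add /bug 31): {"a":5,"bug":31,"k":95,"n":79,"z":62,"zzq":85}
After op 4 (replace /n 70): {"a":5,"bug":31,"k":95,"n":70,"z":62,"zzq":85}
After op 5 (add /sgm 97): {"a":5,"bug":31,"k":95,"n":70,"sgm":97,"z":62,"zzq":85}
After op 6 (replace /k 14): {"a":5,"bug":31,"k":14,"n":70,"sgm":97,"z":62,"zzq":85}
After op 7 (remove /a): {"bug":31,"k":14,"n":70,"sgm":97,"z":62,"zzq":85}

Answer: {"bug":31,"k":14,"n":70,"sgm":97,"z":62,"zzq":85}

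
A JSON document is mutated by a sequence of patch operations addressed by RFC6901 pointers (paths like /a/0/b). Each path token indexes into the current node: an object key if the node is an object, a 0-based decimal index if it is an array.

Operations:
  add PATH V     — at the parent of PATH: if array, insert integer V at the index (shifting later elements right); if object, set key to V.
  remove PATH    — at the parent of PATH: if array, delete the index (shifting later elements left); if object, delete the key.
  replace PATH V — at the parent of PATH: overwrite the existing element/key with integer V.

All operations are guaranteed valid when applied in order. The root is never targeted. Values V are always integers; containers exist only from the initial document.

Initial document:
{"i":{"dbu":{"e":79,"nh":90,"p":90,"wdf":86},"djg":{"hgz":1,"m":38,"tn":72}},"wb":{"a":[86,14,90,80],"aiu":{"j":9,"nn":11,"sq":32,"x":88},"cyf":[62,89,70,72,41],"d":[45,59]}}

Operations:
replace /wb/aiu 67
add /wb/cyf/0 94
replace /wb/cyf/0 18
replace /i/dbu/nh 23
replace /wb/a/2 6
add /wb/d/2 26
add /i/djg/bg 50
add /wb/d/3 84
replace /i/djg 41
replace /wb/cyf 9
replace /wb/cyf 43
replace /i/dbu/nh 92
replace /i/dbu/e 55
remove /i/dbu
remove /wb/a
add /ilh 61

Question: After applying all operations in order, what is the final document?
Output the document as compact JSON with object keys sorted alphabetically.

Answer: {"i":{"djg":41},"ilh":61,"wb":{"aiu":67,"cyf":43,"d":[45,59,26,84]}}

Derivation:
After op 1 (replace /wb/aiu 67): {"i":{"dbu":{"e":79,"nh":90,"p":90,"wdf":86},"djg":{"hgz":1,"m":38,"tn":72}},"wb":{"a":[86,14,90,80],"aiu":67,"cyf":[62,89,70,72,41],"d":[45,59]}}
After op 2 (add /wb/cyf/0 94): {"i":{"dbu":{"e":79,"nh":90,"p":90,"wdf":86},"djg":{"hgz":1,"m":38,"tn":72}},"wb":{"a":[86,14,90,80],"aiu":67,"cyf":[94,62,89,70,72,41],"d":[45,59]}}
After op 3 (replace /wb/cyf/0 18): {"i":{"dbu":{"e":79,"nh":90,"p":90,"wdf":86},"djg":{"hgz":1,"m":38,"tn":72}},"wb":{"a":[86,14,90,80],"aiu":67,"cyf":[18,62,89,70,72,41],"d":[45,59]}}
After op 4 (replace /i/dbu/nh 23): {"i":{"dbu":{"e":79,"nh":23,"p":90,"wdf":86},"djg":{"hgz":1,"m":38,"tn":72}},"wb":{"a":[86,14,90,80],"aiu":67,"cyf":[18,62,89,70,72,41],"d":[45,59]}}
After op 5 (replace /wb/a/2 6): {"i":{"dbu":{"e":79,"nh":23,"p":90,"wdf":86},"djg":{"hgz":1,"m":38,"tn":72}},"wb":{"a":[86,14,6,80],"aiu":67,"cyf":[18,62,89,70,72,41],"d":[45,59]}}
After op 6 (add /wb/d/2 26): {"i":{"dbu":{"e":79,"nh":23,"p":90,"wdf":86},"djg":{"hgz":1,"m":38,"tn":72}},"wb":{"a":[86,14,6,80],"aiu":67,"cyf":[18,62,89,70,72,41],"d":[45,59,26]}}
After op 7 (add /i/djg/bg 50): {"i":{"dbu":{"e":79,"nh":23,"p":90,"wdf":86},"djg":{"bg":50,"hgz":1,"m":38,"tn":72}},"wb":{"a":[86,14,6,80],"aiu":67,"cyf":[18,62,89,70,72,41],"d":[45,59,26]}}
After op 8 (add /wb/d/3 84): {"i":{"dbu":{"e":79,"nh":23,"p":90,"wdf":86},"djg":{"bg":50,"hgz":1,"m":38,"tn":72}},"wb":{"a":[86,14,6,80],"aiu":67,"cyf":[18,62,89,70,72,41],"d":[45,59,26,84]}}
After op 9 (replace /i/djg 41): {"i":{"dbu":{"e":79,"nh":23,"p":90,"wdf":86},"djg":41},"wb":{"a":[86,14,6,80],"aiu":67,"cyf":[18,62,89,70,72,41],"d":[45,59,26,84]}}
After op 10 (replace /wb/cyf 9): {"i":{"dbu":{"e":79,"nh":23,"p":90,"wdf":86},"djg":41},"wb":{"a":[86,14,6,80],"aiu":67,"cyf":9,"d":[45,59,26,84]}}
After op 11 (replace /wb/cyf 43): {"i":{"dbu":{"e":79,"nh":23,"p":90,"wdf":86},"djg":41},"wb":{"a":[86,14,6,80],"aiu":67,"cyf":43,"d":[45,59,26,84]}}
After op 12 (replace /i/dbu/nh 92): {"i":{"dbu":{"e":79,"nh":92,"p":90,"wdf":86},"djg":41},"wb":{"a":[86,14,6,80],"aiu":67,"cyf":43,"d":[45,59,26,84]}}
After op 13 (replace /i/dbu/e 55): {"i":{"dbu":{"e":55,"nh":92,"p":90,"wdf":86},"djg":41},"wb":{"a":[86,14,6,80],"aiu":67,"cyf":43,"d":[45,59,26,84]}}
After op 14 (remove /i/dbu): {"i":{"djg":41},"wb":{"a":[86,14,6,80],"aiu":67,"cyf":43,"d":[45,59,26,84]}}
After op 15 (remove /wb/a): {"i":{"djg":41},"wb":{"aiu":67,"cyf":43,"d":[45,59,26,84]}}
After op 16 (add /ilh 61): {"i":{"djg":41},"ilh":61,"wb":{"aiu":67,"cyf":43,"d":[45,59,26,84]}}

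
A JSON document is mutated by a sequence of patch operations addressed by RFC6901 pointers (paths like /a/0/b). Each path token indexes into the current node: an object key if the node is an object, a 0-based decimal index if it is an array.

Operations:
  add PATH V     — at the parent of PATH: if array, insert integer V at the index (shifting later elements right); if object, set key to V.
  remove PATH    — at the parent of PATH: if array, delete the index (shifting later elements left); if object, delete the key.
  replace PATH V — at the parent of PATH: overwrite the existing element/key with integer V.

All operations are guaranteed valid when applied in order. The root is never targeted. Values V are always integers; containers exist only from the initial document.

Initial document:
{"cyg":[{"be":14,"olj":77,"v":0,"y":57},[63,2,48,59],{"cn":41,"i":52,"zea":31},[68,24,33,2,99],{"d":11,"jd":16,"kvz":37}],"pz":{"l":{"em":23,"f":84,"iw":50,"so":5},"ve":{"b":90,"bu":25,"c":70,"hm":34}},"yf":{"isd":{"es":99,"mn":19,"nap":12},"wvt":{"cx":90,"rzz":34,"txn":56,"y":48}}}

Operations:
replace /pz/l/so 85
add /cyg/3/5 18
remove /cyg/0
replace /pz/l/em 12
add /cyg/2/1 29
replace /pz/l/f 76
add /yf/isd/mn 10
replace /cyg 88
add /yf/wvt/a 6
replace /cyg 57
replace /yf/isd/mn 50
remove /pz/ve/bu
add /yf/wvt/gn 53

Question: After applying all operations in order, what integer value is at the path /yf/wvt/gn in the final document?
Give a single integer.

Answer: 53

Derivation:
After op 1 (replace /pz/l/so 85): {"cyg":[{"be":14,"olj":77,"v":0,"y":57},[63,2,48,59],{"cn":41,"i":52,"zea":31},[68,24,33,2,99],{"d":11,"jd":16,"kvz":37}],"pz":{"l":{"em":23,"f":84,"iw":50,"so":85},"ve":{"b":90,"bu":25,"c":70,"hm":34}},"yf":{"isd":{"es":99,"mn":19,"nap":12},"wvt":{"cx":90,"rzz":34,"txn":56,"y":48}}}
After op 2 (add /cyg/3/5 18): {"cyg":[{"be":14,"olj":77,"v":0,"y":57},[63,2,48,59],{"cn":41,"i":52,"zea":31},[68,24,33,2,99,18],{"d":11,"jd":16,"kvz":37}],"pz":{"l":{"em":23,"f":84,"iw":50,"so":85},"ve":{"b":90,"bu":25,"c":70,"hm":34}},"yf":{"isd":{"es":99,"mn":19,"nap":12},"wvt":{"cx":90,"rzz":34,"txn":56,"y":48}}}
After op 3 (remove /cyg/0): {"cyg":[[63,2,48,59],{"cn":41,"i":52,"zea":31},[68,24,33,2,99,18],{"d":11,"jd":16,"kvz":37}],"pz":{"l":{"em":23,"f":84,"iw":50,"so":85},"ve":{"b":90,"bu":25,"c":70,"hm":34}},"yf":{"isd":{"es":99,"mn":19,"nap":12},"wvt":{"cx":90,"rzz":34,"txn":56,"y":48}}}
After op 4 (replace /pz/l/em 12): {"cyg":[[63,2,48,59],{"cn":41,"i":52,"zea":31},[68,24,33,2,99,18],{"d":11,"jd":16,"kvz":37}],"pz":{"l":{"em":12,"f":84,"iw":50,"so":85},"ve":{"b":90,"bu":25,"c":70,"hm":34}},"yf":{"isd":{"es":99,"mn":19,"nap":12},"wvt":{"cx":90,"rzz":34,"txn":56,"y":48}}}
After op 5 (add /cyg/2/1 29): {"cyg":[[63,2,48,59],{"cn":41,"i":52,"zea":31},[68,29,24,33,2,99,18],{"d":11,"jd":16,"kvz":37}],"pz":{"l":{"em":12,"f":84,"iw":50,"so":85},"ve":{"b":90,"bu":25,"c":70,"hm":34}},"yf":{"isd":{"es":99,"mn":19,"nap":12},"wvt":{"cx":90,"rzz":34,"txn":56,"y":48}}}
After op 6 (replace /pz/l/f 76): {"cyg":[[63,2,48,59],{"cn":41,"i":52,"zea":31},[68,29,24,33,2,99,18],{"d":11,"jd":16,"kvz":37}],"pz":{"l":{"em":12,"f":76,"iw":50,"so":85},"ve":{"b":90,"bu":25,"c":70,"hm":34}},"yf":{"isd":{"es":99,"mn":19,"nap":12},"wvt":{"cx":90,"rzz":34,"txn":56,"y":48}}}
After op 7 (add /yf/isd/mn 10): {"cyg":[[63,2,48,59],{"cn":41,"i":52,"zea":31},[68,29,24,33,2,99,18],{"d":11,"jd":16,"kvz":37}],"pz":{"l":{"em":12,"f":76,"iw":50,"so":85},"ve":{"b":90,"bu":25,"c":70,"hm":34}},"yf":{"isd":{"es":99,"mn":10,"nap":12},"wvt":{"cx":90,"rzz":34,"txn":56,"y":48}}}
After op 8 (replace /cyg 88): {"cyg":88,"pz":{"l":{"em":12,"f":76,"iw":50,"so":85},"ve":{"b":90,"bu":25,"c":70,"hm":34}},"yf":{"isd":{"es":99,"mn":10,"nap":12},"wvt":{"cx":90,"rzz":34,"txn":56,"y":48}}}
After op 9 (add /yf/wvt/a 6): {"cyg":88,"pz":{"l":{"em":12,"f":76,"iw":50,"so":85},"ve":{"b":90,"bu":25,"c":70,"hm":34}},"yf":{"isd":{"es":99,"mn":10,"nap":12},"wvt":{"a":6,"cx":90,"rzz":34,"txn":56,"y":48}}}
After op 10 (replace /cyg 57): {"cyg":57,"pz":{"l":{"em":12,"f":76,"iw":50,"so":85},"ve":{"b":90,"bu":25,"c":70,"hm":34}},"yf":{"isd":{"es":99,"mn":10,"nap":12},"wvt":{"a":6,"cx":90,"rzz":34,"txn":56,"y":48}}}
After op 11 (replace /yf/isd/mn 50): {"cyg":57,"pz":{"l":{"em":12,"f":76,"iw":50,"so":85},"ve":{"b":90,"bu":25,"c":70,"hm":34}},"yf":{"isd":{"es":99,"mn":50,"nap":12},"wvt":{"a":6,"cx":90,"rzz":34,"txn":56,"y":48}}}
After op 12 (remove /pz/ve/bu): {"cyg":57,"pz":{"l":{"em":12,"f":76,"iw":50,"so":85},"ve":{"b":90,"c":70,"hm":34}},"yf":{"isd":{"es":99,"mn":50,"nap":12},"wvt":{"a":6,"cx":90,"rzz":34,"txn":56,"y":48}}}
After op 13 (add /yf/wvt/gn 53): {"cyg":57,"pz":{"l":{"em":12,"f":76,"iw":50,"so":85},"ve":{"b":90,"c":70,"hm":34}},"yf":{"isd":{"es":99,"mn":50,"nap":12},"wvt":{"a":6,"cx":90,"gn":53,"rzz":34,"txn":56,"y":48}}}
Value at /yf/wvt/gn: 53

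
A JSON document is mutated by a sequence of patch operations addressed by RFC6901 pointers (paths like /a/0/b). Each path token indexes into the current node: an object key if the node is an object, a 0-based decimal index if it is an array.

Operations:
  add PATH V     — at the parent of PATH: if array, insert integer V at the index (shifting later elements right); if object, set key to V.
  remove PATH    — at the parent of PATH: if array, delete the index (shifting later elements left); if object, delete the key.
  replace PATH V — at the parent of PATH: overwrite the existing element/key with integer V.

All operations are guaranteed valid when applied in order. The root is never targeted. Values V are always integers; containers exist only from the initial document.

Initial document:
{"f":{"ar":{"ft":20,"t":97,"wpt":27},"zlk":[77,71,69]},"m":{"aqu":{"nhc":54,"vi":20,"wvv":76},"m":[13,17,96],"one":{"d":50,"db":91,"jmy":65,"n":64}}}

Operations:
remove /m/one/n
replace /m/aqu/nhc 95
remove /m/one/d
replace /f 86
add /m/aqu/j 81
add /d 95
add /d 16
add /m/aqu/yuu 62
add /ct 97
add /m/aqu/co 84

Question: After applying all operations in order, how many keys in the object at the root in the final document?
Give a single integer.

After op 1 (remove /m/one/n): {"f":{"ar":{"ft":20,"t":97,"wpt":27},"zlk":[77,71,69]},"m":{"aqu":{"nhc":54,"vi":20,"wvv":76},"m":[13,17,96],"one":{"d":50,"db":91,"jmy":65}}}
After op 2 (replace /m/aqu/nhc 95): {"f":{"ar":{"ft":20,"t":97,"wpt":27},"zlk":[77,71,69]},"m":{"aqu":{"nhc":95,"vi":20,"wvv":76},"m":[13,17,96],"one":{"d":50,"db":91,"jmy":65}}}
After op 3 (remove /m/one/d): {"f":{"ar":{"ft":20,"t":97,"wpt":27},"zlk":[77,71,69]},"m":{"aqu":{"nhc":95,"vi":20,"wvv":76},"m":[13,17,96],"one":{"db":91,"jmy":65}}}
After op 4 (replace /f 86): {"f":86,"m":{"aqu":{"nhc":95,"vi":20,"wvv":76},"m":[13,17,96],"one":{"db":91,"jmy":65}}}
After op 5 (add /m/aqu/j 81): {"f":86,"m":{"aqu":{"j":81,"nhc":95,"vi":20,"wvv":76},"m":[13,17,96],"one":{"db":91,"jmy":65}}}
After op 6 (add /d 95): {"d":95,"f":86,"m":{"aqu":{"j":81,"nhc":95,"vi":20,"wvv":76},"m":[13,17,96],"one":{"db":91,"jmy":65}}}
After op 7 (add /d 16): {"d":16,"f":86,"m":{"aqu":{"j":81,"nhc":95,"vi":20,"wvv":76},"m":[13,17,96],"one":{"db":91,"jmy":65}}}
After op 8 (add /m/aqu/yuu 62): {"d":16,"f":86,"m":{"aqu":{"j":81,"nhc":95,"vi":20,"wvv":76,"yuu":62},"m":[13,17,96],"one":{"db":91,"jmy":65}}}
After op 9 (add /ct 97): {"ct":97,"d":16,"f":86,"m":{"aqu":{"j":81,"nhc":95,"vi":20,"wvv":76,"yuu":62},"m":[13,17,96],"one":{"db":91,"jmy":65}}}
After op 10 (add /m/aqu/co 84): {"ct":97,"d":16,"f":86,"m":{"aqu":{"co":84,"j":81,"nhc":95,"vi":20,"wvv":76,"yuu":62},"m":[13,17,96],"one":{"db":91,"jmy":65}}}
Size at the root: 4

Answer: 4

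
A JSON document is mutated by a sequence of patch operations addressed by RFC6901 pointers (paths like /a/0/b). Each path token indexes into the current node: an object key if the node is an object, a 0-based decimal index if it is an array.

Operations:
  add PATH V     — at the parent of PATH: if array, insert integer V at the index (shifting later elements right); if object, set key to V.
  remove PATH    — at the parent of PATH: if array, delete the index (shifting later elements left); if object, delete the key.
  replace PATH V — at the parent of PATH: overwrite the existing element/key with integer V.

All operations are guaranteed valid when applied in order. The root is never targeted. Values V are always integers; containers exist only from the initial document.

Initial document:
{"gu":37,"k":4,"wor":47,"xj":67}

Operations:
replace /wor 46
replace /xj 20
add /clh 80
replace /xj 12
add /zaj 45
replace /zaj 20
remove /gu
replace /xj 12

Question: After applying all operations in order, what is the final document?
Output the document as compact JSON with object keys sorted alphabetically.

After op 1 (replace /wor 46): {"gu":37,"k":4,"wor":46,"xj":67}
After op 2 (replace /xj 20): {"gu":37,"k":4,"wor":46,"xj":20}
After op 3 (add /clh 80): {"clh":80,"gu":37,"k":4,"wor":46,"xj":20}
After op 4 (replace /xj 12): {"clh":80,"gu":37,"k":4,"wor":46,"xj":12}
After op 5 (add /zaj 45): {"clh":80,"gu":37,"k":4,"wor":46,"xj":12,"zaj":45}
After op 6 (replace /zaj 20): {"clh":80,"gu":37,"k":4,"wor":46,"xj":12,"zaj":20}
After op 7 (remove /gu): {"clh":80,"k":4,"wor":46,"xj":12,"zaj":20}
After op 8 (replace /xj 12): {"clh":80,"k":4,"wor":46,"xj":12,"zaj":20}

Answer: {"clh":80,"k":4,"wor":46,"xj":12,"zaj":20}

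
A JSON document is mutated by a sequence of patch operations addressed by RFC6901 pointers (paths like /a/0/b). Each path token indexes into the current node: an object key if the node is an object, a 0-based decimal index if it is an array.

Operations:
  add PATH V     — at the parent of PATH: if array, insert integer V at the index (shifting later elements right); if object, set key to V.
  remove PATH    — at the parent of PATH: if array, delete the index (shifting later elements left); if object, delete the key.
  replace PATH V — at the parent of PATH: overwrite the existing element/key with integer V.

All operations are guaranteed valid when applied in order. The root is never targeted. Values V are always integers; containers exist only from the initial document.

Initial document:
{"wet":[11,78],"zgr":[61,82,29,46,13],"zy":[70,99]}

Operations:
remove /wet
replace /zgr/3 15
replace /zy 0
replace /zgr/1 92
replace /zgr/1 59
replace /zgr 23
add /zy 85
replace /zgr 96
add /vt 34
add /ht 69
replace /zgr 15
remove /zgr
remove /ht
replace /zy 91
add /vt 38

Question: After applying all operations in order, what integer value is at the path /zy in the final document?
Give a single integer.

Answer: 91

Derivation:
After op 1 (remove /wet): {"zgr":[61,82,29,46,13],"zy":[70,99]}
After op 2 (replace /zgr/3 15): {"zgr":[61,82,29,15,13],"zy":[70,99]}
After op 3 (replace /zy 0): {"zgr":[61,82,29,15,13],"zy":0}
After op 4 (replace /zgr/1 92): {"zgr":[61,92,29,15,13],"zy":0}
After op 5 (replace /zgr/1 59): {"zgr":[61,59,29,15,13],"zy":0}
After op 6 (replace /zgr 23): {"zgr":23,"zy":0}
After op 7 (add /zy 85): {"zgr":23,"zy":85}
After op 8 (replace /zgr 96): {"zgr":96,"zy":85}
After op 9 (add /vt 34): {"vt":34,"zgr":96,"zy":85}
After op 10 (add /ht 69): {"ht":69,"vt":34,"zgr":96,"zy":85}
After op 11 (replace /zgr 15): {"ht":69,"vt":34,"zgr":15,"zy":85}
After op 12 (remove /zgr): {"ht":69,"vt":34,"zy":85}
After op 13 (remove /ht): {"vt":34,"zy":85}
After op 14 (replace /zy 91): {"vt":34,"zy":91}
After op 15 (add /vt 38): {"vt":38,"zy":91}
Value at /zy: 91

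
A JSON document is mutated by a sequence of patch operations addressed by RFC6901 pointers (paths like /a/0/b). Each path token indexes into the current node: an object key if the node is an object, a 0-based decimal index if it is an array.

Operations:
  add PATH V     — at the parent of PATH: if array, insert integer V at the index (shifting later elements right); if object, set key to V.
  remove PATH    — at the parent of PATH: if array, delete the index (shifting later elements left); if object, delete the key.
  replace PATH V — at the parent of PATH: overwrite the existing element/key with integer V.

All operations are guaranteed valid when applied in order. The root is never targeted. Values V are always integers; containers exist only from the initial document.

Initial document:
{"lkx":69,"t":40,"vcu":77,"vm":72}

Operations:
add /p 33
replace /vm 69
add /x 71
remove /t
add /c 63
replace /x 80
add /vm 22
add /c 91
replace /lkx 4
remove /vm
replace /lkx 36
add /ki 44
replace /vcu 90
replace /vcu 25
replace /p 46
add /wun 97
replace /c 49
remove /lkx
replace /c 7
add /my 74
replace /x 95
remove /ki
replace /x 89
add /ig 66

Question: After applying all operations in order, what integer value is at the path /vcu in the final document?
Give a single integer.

Answer: 25

Derivation:
After op 1 (add /p 33): {"lkx":69,"p":33,"t":40,"vcu":77,"vm":72}
After op 2 (replace /vm 69): {"lkx":69,"p":33,"t":40,"vcu":77,"vm":69}
After op 3 (add /x 71): {"lkx":69,"p":33,"t":40,"vcu":77,"vm":69,"x":71}
After op 4 (remove /t): {"lkx":69,"p":33,"vcu":77,"vm":69,"x":71}
After op 5 (add /c 63): {"c":63,"lkx":69,"p":33,"vcu":77,"vm":69,"x":71}
After op 6 (replace /x 80): {"c":63,"lkx":69,"p":33,"vcu":77,"vm":69,"x":80}
After op 7 (add /vm 22): {"c":63,"lkx":69,"p":33,"vcu":77,"vm":22,"x":80}
After op 8 (add /c 91): {"c":91,"lkx":69,"p":33,"vcu":77,"vm":22,"x":80}
After op 9 (replace /lkx 4): {"c":91,"lkx":4,"p":33,"vcu":77,"vm":22,"x":80}
After op 10 (remove /vm): {"c":91,"lkx":4,"p":33,"vcu":77,"x":80}
After op 11 (replace /lkx 36): {"c":91,"lkx":36,"p":33,"vcu":77,"x":80}
After op 12 (add /ki 44): {"c":91,"ki":44,"lkx":36,"p":33,"vcu":77,"x":80}
After op 13 (replace /vcu 90): {"c":91,"ki":44,"lkx":36,"p":33,"vcu":90,"x":80}
After op 14 (replace /vcu 25): {"c":91,"ki":44,"lkx":36,"p":33,"vcu":25,"x":80}
After op 15 (replace /p 46): {"c":91,"ki":44,"lkx":36,"p":46,"vcu":25,"x":80}
After op 16 (add /wun 97): {"c":91,"ki":44,"lkx":36,"p":46,"vcu":25,"wun":97,"x":80}
After op 17 (replace /c 49): {"c":49,"ki":44,"lkx":36,"p":46,"vcu":25,"wun":97,"x":80}
After op 18 (remove /lkx): {"c":49,"ki":44,"p":46,"vcu":25,"wun":97,"x":80}
After op 19 (replace /c 7): {"c":7,"ki":44,"p":46,"vcu":25,"wun":97,"x":80}
After op 20 (add /my 74): {"c":7,"ki":44,"my":74,"p":46,"vcu":25,"wun":97,"x":80}
After op 21 (replace /x 95): {"c":7,"ki":44,"my":74,"p":46,"vcu":25,"wun":97,"x":95}
After op 22 (remove /ki): {"c":7,"my":74,"p":46,"vcu":25,"wun":97,"x":95}
After op 23 (replace /x 89): {"c":7,"my":74,"p":46,"vcu":25,"wun":97,"x":89}
After op 24 (add /ig 66): {"c":7,"ig":66,"my":74,"p":46,"vcu":25,"wun":97,"x":89}
Value at /vcu: 25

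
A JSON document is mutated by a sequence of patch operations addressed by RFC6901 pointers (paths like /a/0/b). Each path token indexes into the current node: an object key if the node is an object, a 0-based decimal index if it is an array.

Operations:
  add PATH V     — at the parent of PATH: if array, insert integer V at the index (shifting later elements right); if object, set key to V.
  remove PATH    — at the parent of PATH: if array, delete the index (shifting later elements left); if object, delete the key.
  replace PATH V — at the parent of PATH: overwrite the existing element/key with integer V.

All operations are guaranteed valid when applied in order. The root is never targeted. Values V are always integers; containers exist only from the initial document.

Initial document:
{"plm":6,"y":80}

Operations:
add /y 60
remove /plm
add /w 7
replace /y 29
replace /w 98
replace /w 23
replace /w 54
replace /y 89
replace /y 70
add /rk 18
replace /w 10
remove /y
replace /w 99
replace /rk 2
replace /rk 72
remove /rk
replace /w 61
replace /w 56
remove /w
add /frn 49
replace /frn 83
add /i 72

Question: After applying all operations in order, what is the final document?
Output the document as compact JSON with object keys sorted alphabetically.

Answer: {"frn":83,"i":72}

Derivation:
After op 1 (add /y 60): {"plm":6,"y":60}
After op 2 (remove /plm): {"y":60}
After op 3 (add /w 7): {"w":7,"y":60}
After op 4 (replace /y 29): {"w":7,"y":29}
After op 5 (replace /w 98): {"w":98,"y":29}
After op 6 (replace /w 23): {"w":23,"y":29}
After op 7 (replace /w 54): {"w":54,"y":29}
After op 8 (replace /y 89): {"w":54,"y":89}
After op 9 (replace /y 70): {"w":54,"y":70}
After op 10 (add /rk 18): {"rk":18,"w":54,"y":70}
After op 11 (replace /w 10): {"rk":18,"w":10,"y":70}
After op 12 (remove /y): {"rk":18,"w":10}
After op 13 (replace /w 99): {"rk":18,"w":99}
After op 14 (replace /rk 2): {"rk":2,"w":99}
After op 15 (replace /rk 72): {"rk":72,"w":99}
After op 16 (remove /rk): {"w":99}
After op 17 (replace /w 61): {"w":61}
After op 18 (replace /w 56): {"w":56}
After op 19 (remove /w): {}
After op 20 (add /frn 49): {"frn":49}
After op 21 (replace /frn 83): {"frn":83}
After op 22 (add /i 72): {"frn":83,"i":72}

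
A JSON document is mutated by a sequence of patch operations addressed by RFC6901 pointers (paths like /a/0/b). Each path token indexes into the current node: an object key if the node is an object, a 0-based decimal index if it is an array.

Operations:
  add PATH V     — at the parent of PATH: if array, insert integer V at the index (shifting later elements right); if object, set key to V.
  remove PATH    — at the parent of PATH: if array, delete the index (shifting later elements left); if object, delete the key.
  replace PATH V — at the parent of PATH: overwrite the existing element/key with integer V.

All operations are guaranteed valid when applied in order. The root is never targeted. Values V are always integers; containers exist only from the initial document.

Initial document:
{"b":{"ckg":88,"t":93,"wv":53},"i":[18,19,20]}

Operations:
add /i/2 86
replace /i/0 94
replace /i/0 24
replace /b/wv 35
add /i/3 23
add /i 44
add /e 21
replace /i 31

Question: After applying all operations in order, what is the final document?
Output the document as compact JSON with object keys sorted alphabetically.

Answer: {"b":{"ckg":88,"t":93,"wv":35},"e":21,"i":31}

Derivation:
After op 1 (add /i/2 86): {"b":{"ckg":88,"t":93,"wv":53},"i":[18,19,86,20]}
After op 2 (replace /i/0 94): {"b":{"ckg":88,"t":93,"wv":53},"i":[94,19,86,20]}
After op 3 (replace /i/0 24): {"b":{"ckg":88,"t":93,"wv":53},"i":[24,19,86,20]}
After op 4 (replace /b/wv 35): {"b":{"ckg":88,"t":93,"wv":35},"i":[24,19,86,20]}
After op 5 (add /i/3 23): {"b":{"ckg":88,"t":93,"wv":35},"i":[24,19,86,23,20]}
After op 6 (add /i 44): {"b":{"ckg":88,"t":93,"wv":35},"i":44}
After op 7 (add /e 21): {"b":{"ckg":88,"t":93,"wv":35},"e":21,"i":44}
After op 8 (replace /i 31): {"b":{"ckg":88,"t":93,"wv":35},"e":21,"i":31}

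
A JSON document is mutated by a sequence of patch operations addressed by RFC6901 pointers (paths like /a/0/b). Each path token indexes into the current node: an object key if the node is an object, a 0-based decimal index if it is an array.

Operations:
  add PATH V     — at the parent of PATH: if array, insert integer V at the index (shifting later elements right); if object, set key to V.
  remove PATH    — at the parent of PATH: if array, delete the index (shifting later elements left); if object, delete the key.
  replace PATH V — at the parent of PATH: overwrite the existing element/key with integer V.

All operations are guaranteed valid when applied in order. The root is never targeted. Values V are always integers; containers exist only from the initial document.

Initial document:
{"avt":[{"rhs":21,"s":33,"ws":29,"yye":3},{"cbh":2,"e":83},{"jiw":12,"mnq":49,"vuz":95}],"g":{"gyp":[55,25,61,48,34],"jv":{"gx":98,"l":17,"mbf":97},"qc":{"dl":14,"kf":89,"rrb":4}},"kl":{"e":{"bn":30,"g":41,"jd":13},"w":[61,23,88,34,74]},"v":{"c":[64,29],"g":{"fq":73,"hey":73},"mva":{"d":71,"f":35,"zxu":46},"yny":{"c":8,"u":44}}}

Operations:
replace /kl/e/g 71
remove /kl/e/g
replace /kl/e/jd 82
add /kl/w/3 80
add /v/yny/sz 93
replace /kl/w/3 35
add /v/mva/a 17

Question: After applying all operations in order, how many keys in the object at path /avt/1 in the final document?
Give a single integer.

After op 1 (replace /kl/e/g 71): {"avt":[{"rhs":21,"s":33,"ws":29,"yye":3},{"cbh":2,"e":83},{"jiw":12,"mnq":49,"vuz":95}],"g":{"gyp":[55,25,61,48,34],"jv":{"gx":98,"l":17,"mbf":97},"qc":{"dl":14,"kf":89,"rrb":4}},"kl":{"e":{"bn":30,"g":71,"jd":13},"w":[61,23,88,34,74]},"v":{"c":[64,29],"g":{"fq":73,"hey":73},"mva":{"d":71,"f":35,"zxu":46},"yny":{"c":8,"u":44}}}
After op 2 (remove /kl/e/g): {"avt":[{"rhs":21,"s":33,"ws":29,"yye":3},{"cbh":2,"e":83},{"jiw":12,"mnq":49,"vuz":95}],"g":{"gyp":[55,25,61,48,34],"jv":{"gx":98,"l":17,"mbf":97},"qc":{"dl":14,"kf":89,"rrb":4}},"kl":{"e":{"bn":30,"jd":13},"w":[61,23,88,34,74]},"v":{"c":[64,29],"g":{"fq":73,"hey":73},"mva":{"d":71,"f":35,"zxu":46},"yny":{"c":8,"u":44}}}
After op 3 (replace /kl/e/jd 82): {"avt":[{"rhs":21,"s":33,"ws":29,"yye":3},{"cbh":2,"e":83},{"jiw":12,"mnq":49,"vuz":95}],"g":{"gyp":[55,25,61,48,34],"jv":{"gx":98,"l":17,"mbf":97},"qc":{"dl":14,"kf":89,"rrb":4}},"kl":{"e":{"bn":30,"jd":82},"w":[61,23,88,34,74]},"v":{"c":[64,29],"g":{"fq":73,"hey":73},"mva":{"d":71,"f":35,"zxu":46},"yny":{"c":8,"u":44}}}
After op 4 (add /kl/w/3 80): {"avt":[{"rhs":21,"s":33,"ws":29,"yye":3},{"cbh":2,"e":83},{"jiw":12,"mnq":49,"vuz":95}],"g":{"gyp":[55,25,61,48,34],"jv":{"gx":98,"l":17,"mbf":97},"qc":{"dl":14,"kf":89,"rrb":4}},"kl":{"e":{"bn":30,"jd":82},"w":[61,23,88,80,34,74]},"v":{"c":[64,29],"g":{"fq":73,"hey":73},"mva":{"d":71,"f":35,"zxu":46},"yny":{"c":8,"u":44}}}
After op 5 (add /v/yny/sz 93): {"avt":[{"rhs":21,"s":33,"ws":29,"yye":3},{"cbh":2,"e":83},{"jiw":12,"mnq":49,"vuz":95}],"g":{"gyp":[55,25,61,48,34],"jv":{"gx":98,"l":17,"mbf":97},"qc":{"dl":14,"kf":89,"rrb":4}},"kl":{"e":{"bn":30,"jd":82},"w":[61,23,88,80,34,74]},"v":{"c":[64,29],"g":{"fq":73,"hey":73},"mva":{"d":71,"f":35,"zxu":46},"yny":{"c":8,"sz":93,"u":44}}}
After op 6 (replace /kl/w/3 35): {"avt":[{"rhs":21,"s":33,"ws":29,"yye":3},{"cbh":2,"e":83},{"jiw":12,"mnq":49,"vuz":95}],"g":{"gyp":[55,25,61,48,34],"jv":{"gx":98,"l":17,"mbf":97},"qc":{"dl":14,"kf":89,"rrb":4}},"kl":{"e":{"bn":30,"jd":82},"w":[61,23,88,35,34,74]},"v":{"c":[64,29],"g":{"fq":73,"hey":73},"mva":{"d":71,"f":35,"zxu":46},"yny":{"c":8,"sz":93,"u":44}}}
After op 7 (add /v/mva/a 17): {"avt":[{"rhs":21,"s":33,"ws":29,"yye":3},{"cbh":2,"e":83},{"jiw":12,"mnq":49,"vuz":95}],"g":{"gyp":[55,25,61,48,34],"jv":{"gx":98,"l":17,"mbf":97},"qc":{"dl":14,"kf":89,"rrb":4}},"kl":{"e":{"bn":30,"jd":82},"w":[61,23,88,35,34,74]},"v":{"c":[64,29],"g":{"fq":73,"hey":73},"mva":{"a":17,"d":71,"f":35,"zxu":46},"yny":{"c":8,"sz":93,"u":44}}}
Size at path /avt/1: 2

Answer: 2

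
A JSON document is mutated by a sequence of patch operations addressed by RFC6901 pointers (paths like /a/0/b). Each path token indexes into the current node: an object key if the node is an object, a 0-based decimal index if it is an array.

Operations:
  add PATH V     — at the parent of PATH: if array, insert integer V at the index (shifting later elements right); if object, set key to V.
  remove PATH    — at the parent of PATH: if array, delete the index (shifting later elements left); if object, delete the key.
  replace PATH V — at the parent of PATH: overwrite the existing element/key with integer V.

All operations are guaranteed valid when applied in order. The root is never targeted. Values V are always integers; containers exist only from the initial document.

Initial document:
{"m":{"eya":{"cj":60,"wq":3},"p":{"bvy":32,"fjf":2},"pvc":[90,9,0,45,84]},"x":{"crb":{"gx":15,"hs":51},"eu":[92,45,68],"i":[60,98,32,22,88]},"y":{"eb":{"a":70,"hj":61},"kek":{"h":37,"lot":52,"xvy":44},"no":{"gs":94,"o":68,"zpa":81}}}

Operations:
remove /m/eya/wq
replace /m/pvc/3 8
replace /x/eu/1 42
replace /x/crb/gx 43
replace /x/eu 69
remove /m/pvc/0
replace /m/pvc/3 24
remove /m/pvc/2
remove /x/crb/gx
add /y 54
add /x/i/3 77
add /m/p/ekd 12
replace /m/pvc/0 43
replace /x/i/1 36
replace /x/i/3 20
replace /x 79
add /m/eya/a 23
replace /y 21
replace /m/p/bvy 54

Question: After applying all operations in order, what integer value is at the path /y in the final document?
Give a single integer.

Answer: 21

Derivation:
After op 1 (remove /m/eya/wq): {"m":{"eya":{"cj":60},"p":{"bvy":32,"fjf":2},"pvc":[90,9,0,45,84]},"x":{"crb":{"gx":15,"hs":51},"eu":[92,45,68],"i":[60,98,32,22,88]},"y":{"eb":{"a":70,"hj":61},"kek":{"h":37,"lot":52,"xvy":44},"no":{"gs":94,"o":68,"zpa":81}}}
After op 2 (replace /m/pvc/3 8): {"m":{"eya":{"cj":60},"p":{"bvy":32,"fjf":2},"pvc":[90,9,0,8,84]},"x":{"crb":{"gx":15,"hs":51},"eu":[92,45,68],"i":[60,98,32,22,88]},"y":{"eb":{"a":70,"hj":61},"kek":{"h":37,"lot":52,"xvy":44},"no":{"gs":94,"o":68,"zpa":81}}}
After op 3 (replace /x/eu/1 42): {"m":{"eya":{"cj":60},"p":{"bvy":32,"fjf":2},"pvc":[90,9,0,8,84]},"x":{"crb":{"gx":15,"hs":51},"eu":[92,42,68],"i":[60,98,32,22,88]},"y":{"eb":{"a":70,"hj":61},"kek":{"h":37,"lot":52,"xvy":44},"no":{"gs":94,"o":68,"zpa":81}}}
After op 4 (replace /x/crb/gx 43): {"m":{"eya":{"cj":60},"p":{"bvy":32,"fjf":2},"pvc":[90,9,0,8,84]},"x":{"crb":{"gx":43,"hs":51},"eu":[92,42,68],"i":[60,98,32,22,88]},"y":{"eb":{"a":70,"hj":61},"kek":{"h":37,"lot":52,"xvy":44},"no":{"gs":94,"o":68,"zpa":81}}}
After op 5 (replace /x/eu 69): {"m":{"eya":{"cj":60},"p":{"bvy":32,"fjf":2},"pvc":[90,9,0,8,84]},"x":{"crb":{"gx":43,"hs":51},"eu":69,"i":[60,98,32,22,88]},"y":{"eb":{"a":70,"hj":61},"kek":{"h":37,"lot":52,"xvy":44},"no":{"gs":94,"o":68,"zpa":81}}}
After op 6 (remove /m/pvc/0): {"m":{"eya":{"cj":60},"p":{"bvy":32,"fjf":2},"pvc":[9,0,8,84]},"x":{"crb":{"gx":43,"hs":51},"eu":69,"i":[60,98,32,22,88]},"y":{"eb":{"a":70,"hj":61},"kek":{"h":37,"lot":52,"xvy":44},"no":{"gs":94,"o":68,"zpa":81}}}
After op 7 (replace /m/pvc/3 24): {"m":{"eya":{"cj":60},"p":{"bvy":32,"fjf":2},"pvc":[9,0,8,24]},"x":{"crb":{"gx":43,"hs":51},"eu":69,"i":[60,98,32,22,88]},"y":{"eb":{"a":70,"hj":61},"kek":{"h":37,"lot":52,"xvy":44},"no":{"gs":94,"o":68,"zpa":81}}}
After op 8 (remove /m/pvc/2): {"m":{"eya":{"cj":60},"p":{"bvy":32,"fjf":2},"pvc":[9,0,24]},"x":{"crb":{"gx":43,"hs":51},"eu":69,"i":[60,98,32,22,88]},"y":{"eb":{"a":70,"hj":61},"kek":{"h":37,"lot":52,"xvy":44},"no":{"gs":94,"o":68,"zpa":81}}}
After op 9 (remove /x/crb/gx): {"m":{"eya":{"cj":60},"p":{"bvy":32,"fjf":2},"pvc":[9,0,24]},"x":{"crb":{"hs":51},"eu":69,"i":[60,98,32,22,88]},"y":{"eb":{"a":70,"hj":61},"kek":{"h":37,"lot":52,"xvy":44},"no":{"gs":94,"o":68,"zpa":81}}}
After op 10 (add /y 54): {"m":{"eya":{"cj":60},"p":{"bvy":32,"fjf":2},"pvc":[9,0,24]},"x":{"crb":{"hs":51},"eu":69,"i":[60,98,32,22,88]},"y":54}
After op 11 (add /x/i/3 77): {"m":{"eya":{"cj":60},"p":{"bvy":32,"fjf":2},"pvc":[9,0,24]},"x":{"crb":{"hs":51},"eu":69,"i":[60,98,32,77,22,88]},"y":54}
After op 12 (add /m/p/ekd 12): {"m":{"eya":{"cj":60},"p":{"bvy":32,"ekd":12,"fjf":2},"pvc":[9,0,24]},"x":{"crb":{"hs":51},"eu":69,"i":[60,98,32,77,22,88]},"y":54}
After op 13 (replace /m/pvc/0 43): {"m":{"eya":{"cj":60},"p":{"bvy":32,"ekd":12,"fjf":2},"pvc":[43,0,24]},"x":{"crb":{"hs":51},"eu":69,"i":[60,98,32,77,22,88]},"y":54}
After op 14 (replace /x/i/1 36): {"m":{"eya":{"cj":60},"p":{"bvy":32,"ekd":12,"fjf":2},"pvc":[43,0,24]},"x":{"crb":{"hs":51},"eu":69,"i":[60,36,32,77,22,88]},"y":54}
After op 15 (replace /x/i/3 20): {"m":{"eya":{"cj":60},"p":{"bvy":32,"ekd":12,"fjf":2},"pvc":[43,0,24]},"x":{"crb":{"hs":51},"eu":69,"i":[60,36,32,20,22,88]},"y":54}
After op 16 (replace /x 79): {"m":{"eya":{"cj":60},"p":{"bvy":32,"ekd":12,"fjf":2},"pvc":[43,0,24]},"x":79,"y":54}
After op 17 (add /m/eya/a 23): {"m":{"eya":{"a":23,"cj":60},"p":{"bvy":32,"ekd":12,"fjf":2},"pvc":[43,0,24]},"x":79,"y":54}
After op 18 (replace /y 21): {"m":{"eya":{"a":23,"cj":60},"p":{"bvy":32,"ekd":12,"fjf":2},"pvc":[43,0,24]},"x":79,"y":21}
After op 19 (replace /m/p/bvy 54): {"m":{"eya":{"a":23,"cj":60},"p":{"bvy":54,"ekd":12,"fjf":2},"pvc":[43,0,24]},"x":79,"y":21}
Value at /y: 21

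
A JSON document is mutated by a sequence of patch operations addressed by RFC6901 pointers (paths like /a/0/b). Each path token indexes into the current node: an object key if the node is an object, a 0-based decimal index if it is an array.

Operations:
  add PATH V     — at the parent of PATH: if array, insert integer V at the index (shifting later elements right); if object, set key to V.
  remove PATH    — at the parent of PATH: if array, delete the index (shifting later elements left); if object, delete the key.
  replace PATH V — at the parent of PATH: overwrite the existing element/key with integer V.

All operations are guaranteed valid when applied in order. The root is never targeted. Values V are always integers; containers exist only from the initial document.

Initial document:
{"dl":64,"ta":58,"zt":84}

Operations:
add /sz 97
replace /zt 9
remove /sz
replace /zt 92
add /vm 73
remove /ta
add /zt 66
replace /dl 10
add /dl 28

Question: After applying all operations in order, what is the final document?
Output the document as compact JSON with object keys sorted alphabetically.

Answer: {"dl":28,"vm":73,"zt":66}

Derivation:
After op 1 (add /sz 97): {"dl":64,"sz":97,"ta":58,"zt":84}
After op 2 (replace /zt 9): {"dl":64,"sz":97,"ta":58,"zt":9}
After op 3 (remove /sz): {"dl":64,"ta":58,"zt":9}
After op 4 (replace /zt 92): {"dl":64,"ta":58,"zt":92}
After op 5 (add /vm 73): {"dl":64,"ta":58,"vm":73,"zt":92}
After op 6 (remove /ta): {"dl":64,"vm":73,"zt":92}
After op 7 (add /zt 66): {"dl":64,"vm":73,"zt":66}
After op 8 (replace /dl 10): {"dl":10,"vm":73,"zt":66}
After op 9 (add /dl 28): {"dl":28,"vm":73,"zt":66}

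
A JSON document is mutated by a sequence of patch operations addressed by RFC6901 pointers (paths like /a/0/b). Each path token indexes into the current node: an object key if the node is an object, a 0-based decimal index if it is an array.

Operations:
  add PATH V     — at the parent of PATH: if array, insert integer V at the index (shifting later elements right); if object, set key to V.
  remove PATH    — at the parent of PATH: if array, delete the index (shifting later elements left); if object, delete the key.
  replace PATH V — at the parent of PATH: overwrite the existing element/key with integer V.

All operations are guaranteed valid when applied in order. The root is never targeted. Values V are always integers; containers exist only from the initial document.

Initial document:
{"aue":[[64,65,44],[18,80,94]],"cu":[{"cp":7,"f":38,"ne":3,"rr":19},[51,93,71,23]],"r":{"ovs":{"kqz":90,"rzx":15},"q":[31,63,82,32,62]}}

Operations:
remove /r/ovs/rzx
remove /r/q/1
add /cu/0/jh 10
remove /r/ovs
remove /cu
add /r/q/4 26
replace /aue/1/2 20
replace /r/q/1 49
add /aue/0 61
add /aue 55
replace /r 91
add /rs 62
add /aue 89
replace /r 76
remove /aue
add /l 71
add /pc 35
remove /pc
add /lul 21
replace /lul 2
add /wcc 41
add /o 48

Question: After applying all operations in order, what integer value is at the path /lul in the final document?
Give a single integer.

After op 1 (remove /r/ovs/rzx): {"aue":[[64,65,44],[18,80,94]],"cu":[{"cp":7,"f":38,"ne":3,"rr":19},[51,93,71,23]],"r":{"ovs":{"kqz":90},"q":[31,63,82,32,62]}}
After op 2 (remove /r/q/1): {"aue":[[64,65,44],[18,80,94]],"cu":[{"cp":7,"f":38,"ne":3,"rr":19},[51,93,71,23]],"r":{"ovs":{"kqz":90},"q":[31,82,32,62]}}
After op 3 (add /cu/0/jh 10): {"aue":[[64,65,44],[18,80,94]],"cu":[{"cp":7,"f":38,"jh":10,"ne":3,"rr":19},[51,93,71,23]],"r":{"ovs":{"kqz":90},"q":[31,82,32,62]}}
After op 4 (remove /r/ovs): {"aue":[[64,65,44],[18,80,94]],"cu":[{"cp":7,"f":38,"jh":10,"ne":3,"rr":19},[51,93,71,23]],"r":{"q":[31,82,32,62]}}
After op 5 (remove /cu): {"aue":[[64,65,44],[18,80,94]],"r":{"q":[31,82,32,62]}}
After op 6 (add /r/q/4 26): {"aue":[[64,65,44],[18,80,94]],"r":{"q":[31,82,32,62,26]}}
After op 7 (replace /aue/1/2 20): {"aue":[[64,65,44],[18,80,20]],"r":{"q":[31,82,32,62,26]}}
After op 8 (replace /r/q/1 49): {"aue":[[64,65,44],[18,80,20]],"r":{"q":[31,49,32,62,26]}}
After op 9 (add /aue/0 61): {"aue":[61,[64,65,44],[18,80,20]],"r":{"q":[31,49,32,62,26]}}
After op 10 (add /aue 55): {"aue":55,"r":{"q":[31,49,32,62,26]}}
After op 11 (replace /r 91): {"aue":55,"r":91}
After op 12 (add /rs 62): {"aue":55,"r":91,"rs":62}
After op 13 (add /aue 89): {"aue":89,"r":91,"rs":62}
After op 14 (replace /r 76): {"aue":89,"r":76,"rs":62}
After op 15 (remove /aue): {"r":76,"rs":62}
After op 16 (add /l 71): {"l":71,"r":76,"rs":62}
After op 17 (add /pc 35): {"l":71,"pc":35,"r":76,"rs":62}
After op 18 (remove /pc): {"l":71,"r":76,"rs":62}
After op 19 (add /lul 21): {"l":71,"lul":21,"r":76,"rs":62}
After op 20 (replace /lul 2): {"l":71,"lul":2,"r":76,"rs":62}
After op 21 (add /wcc 41): {"l":71,"lul":2,"r":76,"rs":62,"wcc":41}
After op 22 (add /o 48): {"l":71,"lul":2,"o":48,"r":76,"rs":62,"wcc":41}
Value at /lul: 2

Answer: 2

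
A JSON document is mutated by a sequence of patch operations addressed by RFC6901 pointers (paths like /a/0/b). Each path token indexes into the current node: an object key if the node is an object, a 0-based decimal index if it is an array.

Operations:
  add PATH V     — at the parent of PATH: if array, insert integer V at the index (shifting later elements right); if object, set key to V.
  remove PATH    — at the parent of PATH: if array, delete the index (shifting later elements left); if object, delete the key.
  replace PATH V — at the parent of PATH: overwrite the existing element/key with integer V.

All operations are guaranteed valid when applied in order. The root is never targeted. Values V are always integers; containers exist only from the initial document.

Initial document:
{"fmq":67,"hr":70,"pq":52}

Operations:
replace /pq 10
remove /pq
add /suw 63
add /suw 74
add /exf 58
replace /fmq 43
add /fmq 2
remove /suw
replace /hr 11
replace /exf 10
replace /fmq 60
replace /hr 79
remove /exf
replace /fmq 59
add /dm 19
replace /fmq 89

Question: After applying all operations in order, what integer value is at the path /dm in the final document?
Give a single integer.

Answer: 19

Derivation:
After op 1 (replace /pq 10): {"fmq":67,"hr":70,"pq":10}
After op 2 (remove /pq): {"fmq":67,"hr":70}
After op 3 (add /suw 63): {"fmq":67,"hr":70,"suw":63}
After op 4 (add /suw 74): {"fmq":67,"hr":70,"suw":74}
After op 5 (add /exf 58): {"exf":58,"fmq":67,"hr":70,"suw":74}
After op 6 (replace /fmq 43): {"exf":58,"fmq":43,"hr":70,"suw":74}
After op 7 (add /fmq 2): {"exf":58,"fmq":2,"hr":70,"suw":74}
After op 8 (remove /suw): {"exf":58,"fmq":2,"hr":70}
After op 9 (replace /hr 11): {"exf":58,"fmq":2,"hr":11}
After op 10 (replace /exf 10): {"exf":10,"fmq":2,"hr":11}
After op 11 (replace /fmq 60): {"exf":10,"fmq":60,"hr":11}
After op 12 (replace /hr 79): {"exf":10,"fmq":60,"hr":79}
After op 13 (remove /exf): {"fmq":60,"hr":79}
After op 14 (replace /fmq 59): {"fmq":59,"hr":79}
After op 15 (add /dm 19): {"dm":19,"fmq":59,"hr":79}
After op 16 (replace /fmq 89): {"dm":19,"fmq":89,"hr":79}
Value at /dm: 19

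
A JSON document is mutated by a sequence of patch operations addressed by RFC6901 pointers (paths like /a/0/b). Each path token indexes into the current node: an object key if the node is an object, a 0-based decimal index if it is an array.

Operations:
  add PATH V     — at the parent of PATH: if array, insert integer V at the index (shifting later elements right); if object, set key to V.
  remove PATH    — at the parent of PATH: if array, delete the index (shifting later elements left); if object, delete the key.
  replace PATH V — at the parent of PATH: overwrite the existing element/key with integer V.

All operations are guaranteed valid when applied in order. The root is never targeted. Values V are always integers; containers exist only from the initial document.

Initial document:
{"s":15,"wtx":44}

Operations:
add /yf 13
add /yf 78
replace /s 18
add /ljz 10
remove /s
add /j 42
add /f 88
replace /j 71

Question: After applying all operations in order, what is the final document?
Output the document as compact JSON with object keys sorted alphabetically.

After op 1 (add /yf 13): {"s":15,"wtx":44,"yf":13}
After op 2 (add /yf 78): {"s":15,"wtx":44,"yf":78}
After op 3 (replace /s 18): {"s":18,"wtx":44,"yf":78}
After op 4 (add /ljz 10): {"ljz":10,"s":18,"wtx":44,"yf":78}
After op 5 (remove /s): {"ljz":10,"wtx":44,"yf":78}
After op 6 (add /j 42): {"j":42,"ljz":10,"wtx":44,"yf":78}
After op 7 (add /f 88): {"f":88,"j":42,"ljz":10,"wtx":44,"yf":78}
After op 8 (replace /j 71): {"f":88,"j":71,"ljz":10,"wtx":44,"yf":78}

Answer: {"f":88,"j":71,"ljz":10,"wtx":44,"yf":78}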